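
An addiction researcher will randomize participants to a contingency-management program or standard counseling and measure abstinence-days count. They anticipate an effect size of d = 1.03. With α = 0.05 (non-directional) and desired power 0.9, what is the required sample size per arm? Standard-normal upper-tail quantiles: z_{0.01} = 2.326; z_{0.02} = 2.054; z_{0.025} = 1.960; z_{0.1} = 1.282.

For two independent groups with equal n: n = 2·((z_{α/2} + z_β) / d)².
z_{α/2} + z_β = 1.960 + 1.282 = 3.242.
n = 2 × (3.242 / 1.03)² = 2 × 3.148² = 2 × 9.91 = 19.8.
Round up to the next whole participant.

n = 20 per group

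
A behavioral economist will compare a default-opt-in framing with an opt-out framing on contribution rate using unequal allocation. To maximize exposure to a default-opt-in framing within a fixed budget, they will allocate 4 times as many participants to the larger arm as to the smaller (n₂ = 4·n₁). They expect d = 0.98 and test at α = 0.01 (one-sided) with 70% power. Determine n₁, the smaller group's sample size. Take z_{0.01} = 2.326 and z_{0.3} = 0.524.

n₁ = 11

With allocation ratio k = n₂/n₁ = 4, Var(x̄₁−x̄₂) = σ²(1/n₁ + 1/(k·n₁)) = σ²·(k+1)/(k·n₁).
So n₁ = (1 + 1/k)·((z_{α} + z_β)/d)² = 1.250 × (2.850/0.98)².
n₁ = 1.250 × 8.46 = 10.6.
Round up: n₁ = 11, giving n₂ = 4 × 11 = 44.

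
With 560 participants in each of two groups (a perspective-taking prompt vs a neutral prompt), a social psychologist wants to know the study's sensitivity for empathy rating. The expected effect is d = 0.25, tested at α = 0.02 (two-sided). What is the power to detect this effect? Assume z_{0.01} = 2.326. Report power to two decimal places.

power ≈ 0.97

For two equal groups, power = Φ(d·√(n/2) − z_{α/2}).
d·√(n/2) = 0.25 × √(560/2) = 0.25 × 16.733 = 4.183.
z_β = 4.183 − 2.326 = 1.857.
Power = Φ(1.857) = 0.968.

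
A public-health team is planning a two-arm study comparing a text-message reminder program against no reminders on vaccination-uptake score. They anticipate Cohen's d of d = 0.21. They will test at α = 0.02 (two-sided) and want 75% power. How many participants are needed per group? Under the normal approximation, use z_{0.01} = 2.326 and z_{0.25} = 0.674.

n = 409 per group

For two independent groups with equal n: n = 2·((z_{α/2} + z_β) / d)².
z_{α/2} + z_β = 2.326 + 0.674 = 3.000.
n = 2 × (3.000 / 0.21)² = 2 × 14.286² = 2 × 204.08 = 408.2.
Round up to the next whole participant.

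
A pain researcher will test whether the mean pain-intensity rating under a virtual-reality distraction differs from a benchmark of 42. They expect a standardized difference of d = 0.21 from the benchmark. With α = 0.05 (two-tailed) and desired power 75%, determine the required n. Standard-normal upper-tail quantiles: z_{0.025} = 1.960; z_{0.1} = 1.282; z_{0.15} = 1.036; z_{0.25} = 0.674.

n = 158

For a one-sample test: n = ((z_{α/2} + z_β) / d)².
z_{α/2} + z_β = 1.960 + 0.674 = 2.634.
n = (2.634 / 0.21)² = 12.543² = 157.32.
Round up.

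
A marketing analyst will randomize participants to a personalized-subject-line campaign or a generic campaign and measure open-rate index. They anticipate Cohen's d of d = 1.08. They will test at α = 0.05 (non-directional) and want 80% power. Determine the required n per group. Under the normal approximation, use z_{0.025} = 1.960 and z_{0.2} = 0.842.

For two independent groups with equal n: n = 2·((z_{α/2} + z_β) / d)².
z_{α/2} + z_β = 1.960 + 0.842 = 2.802.
n = 2 × (2.802 / 1.08)² = 2 × 2.594² = 2 × 6.73 = 13.5.
Round up to the next whole participant.

n = 14 per group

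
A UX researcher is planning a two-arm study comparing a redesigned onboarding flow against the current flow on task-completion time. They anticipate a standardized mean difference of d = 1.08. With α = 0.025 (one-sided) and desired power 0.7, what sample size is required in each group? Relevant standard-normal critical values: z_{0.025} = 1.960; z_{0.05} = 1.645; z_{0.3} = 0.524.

n = 11 per group

For two independent groups with equal n: n = 2·((z_{α} + z_β) / d)².
z_{α} + z_β = 1.960 + 0.524 = 2.484.
n = 2 × (2.484 / 1.08)² = 2 × 2.300² = 2 × 5.29 = 10.6.
Round up to the next whole participant.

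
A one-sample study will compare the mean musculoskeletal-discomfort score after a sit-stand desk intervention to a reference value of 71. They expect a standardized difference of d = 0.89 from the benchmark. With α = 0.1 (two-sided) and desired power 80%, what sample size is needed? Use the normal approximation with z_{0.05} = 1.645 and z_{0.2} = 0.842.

For a one-sample test: n = ((z_{α/2} + z_β) / d)².
z_{α/2} + z_β = 1.645 + 0.842 = 2.487.
n = (2.487 / 0.89)² = 2.794² = 7.81.
Round up.

n = 8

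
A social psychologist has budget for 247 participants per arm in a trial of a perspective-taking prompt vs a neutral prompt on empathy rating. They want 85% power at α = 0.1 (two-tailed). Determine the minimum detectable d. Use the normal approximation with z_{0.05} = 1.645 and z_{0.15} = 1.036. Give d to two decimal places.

For two independent groups of n = 247 each: d_min = (z_{α/2} + z_β)·√(2/n).
z-sum = 1.645 + 1.036 = 2.681.
d_min = 2.681 × √(2/247) = 2.681 × 0.0900 = 0.241.

d_min ≈ 0.24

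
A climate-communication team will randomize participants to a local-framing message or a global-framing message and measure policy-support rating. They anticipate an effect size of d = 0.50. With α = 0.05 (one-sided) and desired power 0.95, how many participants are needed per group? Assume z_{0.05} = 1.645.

For two independent groups with equal n: n = 2·((z_{α} + z_β) / d)².
z_{α} + z_β = 1.645 + 1.645 = 3.290.
n = 2 × (3.290 / 0.50)² = 2 × 6.580² = 2 × 43.30 = 86.6.
Round up to the next whole participant.

n = 87 per group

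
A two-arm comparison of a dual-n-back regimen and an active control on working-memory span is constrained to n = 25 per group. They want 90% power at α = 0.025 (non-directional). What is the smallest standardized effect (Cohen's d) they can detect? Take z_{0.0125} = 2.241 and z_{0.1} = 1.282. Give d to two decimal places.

d_min ≈ 1.00

For two independent groups of n = 25 each: d_min = (z_{α/2} + z_β)·√(2/n).
z-sum = 2.241 + 1.282 = 3.523.
d_min = 3.523 × √(2/25) = 3.523 × 0.2828 = 0.996.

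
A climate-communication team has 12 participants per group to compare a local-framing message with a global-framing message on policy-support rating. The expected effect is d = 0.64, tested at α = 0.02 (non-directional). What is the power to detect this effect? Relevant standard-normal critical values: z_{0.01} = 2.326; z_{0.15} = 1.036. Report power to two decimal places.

power ≈ 0.22

For two equal groups, power = Φ(d·√(n/2) − z_{α/2}).
d·√(n/2) = 0.64 × √(12/2) = 0.64 × 2.449 = 1.568.
z_β = 1.568 − 2.326 = -0.758.
Power = Φ(-0.758) = 0.224.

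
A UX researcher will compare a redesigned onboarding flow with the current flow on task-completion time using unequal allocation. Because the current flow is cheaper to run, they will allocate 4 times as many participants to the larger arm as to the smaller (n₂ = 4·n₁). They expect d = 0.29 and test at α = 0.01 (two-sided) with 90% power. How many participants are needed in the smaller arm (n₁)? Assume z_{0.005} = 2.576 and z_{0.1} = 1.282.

With allocation ratio k = n₂/n₁ = 4, Var(x̄₁−x̄₂) = σ²(1/n₁ + 1/(k·n₁)) = σ²·(k+1)/(k·n₁).
So n₁ = (1 + 1/k)·((z_{α/2} + z_β)/d)² = 1.250 × (3.858/0.29)².
n₁ = 1.250 × 176.98 = 221.2.
Round up: n₁ = 222, giving n₂ = 4 × 222 = 888.

n₁ = 222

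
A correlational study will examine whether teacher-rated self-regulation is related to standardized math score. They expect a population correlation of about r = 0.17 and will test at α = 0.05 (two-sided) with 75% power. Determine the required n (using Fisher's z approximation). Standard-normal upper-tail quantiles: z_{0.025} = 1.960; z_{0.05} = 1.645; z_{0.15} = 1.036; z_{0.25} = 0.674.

Fisher's z: C = ½·ln((1+r)/(1−r)) = ½·ln(1.4096) = 0.1717.
n = ((z_{α/2} + z_β)/C)² + 3.
(1.960 + 0.674) / 0.1717 = 2.634 / 0.1717 = 15.341.
n = 15.341² + 3 = 235.34 + 3 = 238.3.
Round up.

n = 239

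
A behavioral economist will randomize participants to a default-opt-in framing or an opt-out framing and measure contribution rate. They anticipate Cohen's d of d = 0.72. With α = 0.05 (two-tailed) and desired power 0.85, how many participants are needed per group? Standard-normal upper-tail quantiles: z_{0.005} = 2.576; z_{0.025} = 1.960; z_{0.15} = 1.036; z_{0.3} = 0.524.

n = 35 per group

For two independent groups with equal n: n = 2·((z_{α/2} + z_β) / d)².
z_{α/2} + z_β = 1.960 + 1.036 = 2.996.
n = 2 × (2.996 / 0.72)² = 2 × 4.161² = 2 × 17.31 = 34.6.
Round up to the next whole participant.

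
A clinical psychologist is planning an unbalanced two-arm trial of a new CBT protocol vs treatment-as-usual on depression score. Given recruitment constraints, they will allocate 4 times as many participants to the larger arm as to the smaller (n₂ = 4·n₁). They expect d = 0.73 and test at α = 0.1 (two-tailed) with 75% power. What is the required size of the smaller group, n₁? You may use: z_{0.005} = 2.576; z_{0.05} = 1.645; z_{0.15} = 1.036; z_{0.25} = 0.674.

With allocation ratio k = n₂/n₁ = 4, Var(x̄₁−x̄₂) = σ²(1/n₁ + 1/(k·n₁)) = σ²·(k+1)/(k·n₁).
So n₁ = (1 + 1/k)·((z_{α/2} + z_β)/d)² = 1.250 × (2.319/0.73)².
n₁ = 1.250 × 10.09 = 12.6.
Round up: n₁ = 13, giving n₂ = 4 × 13 = 52.

n₁ = 13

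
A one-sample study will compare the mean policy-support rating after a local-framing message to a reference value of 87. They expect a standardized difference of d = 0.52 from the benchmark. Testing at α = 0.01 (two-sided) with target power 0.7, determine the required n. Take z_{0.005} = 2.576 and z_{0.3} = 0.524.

n = 36

For a one-sample test: n = ((z_{α/2} + z_β) / d)².
z_{α/2} + z_β = 2.576 + 0.524 = 3.100.
n = (3.100 / 0.52)² = 5.962² = 35.54.
Round up.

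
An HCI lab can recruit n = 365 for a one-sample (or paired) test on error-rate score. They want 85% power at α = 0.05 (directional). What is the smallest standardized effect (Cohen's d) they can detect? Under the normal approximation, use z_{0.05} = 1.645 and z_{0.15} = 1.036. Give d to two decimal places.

For a single sample (or paired design) of n = 365: d_min = (z_{α} + z_β)/√n.
z-sum = 1.645 + 1.036 = 2.681.
d_min = 2.681 / √365 = 2.681 / 19.105 = 0.140.

d_min ≈ 0.14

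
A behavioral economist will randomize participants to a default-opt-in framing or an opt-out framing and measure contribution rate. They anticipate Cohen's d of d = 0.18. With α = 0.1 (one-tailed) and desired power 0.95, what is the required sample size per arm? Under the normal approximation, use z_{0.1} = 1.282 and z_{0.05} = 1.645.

n = 529 per group

For two independent groups with equal n: n = 2·((z_{α} + z_β) / d)².
z_{α} + z_β = 1.282 + 1.645 = 2.927.
n = 2 × (2.927 / 0.18)² = 2 × 16.261² = 2 × 264.42 = 528.8.
Round up to the next whole participant.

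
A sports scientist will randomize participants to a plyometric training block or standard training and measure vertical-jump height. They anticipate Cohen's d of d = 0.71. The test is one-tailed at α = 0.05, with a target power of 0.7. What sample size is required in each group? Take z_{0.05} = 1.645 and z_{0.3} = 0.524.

n = 19 per group

For two independent groups with equal n: n = 2·((z_{α} + z_β) / d)².
z_{α} + z_β = 1.645 + 0.524 = 2.169.
n = 2 × (2.169 / 0.71)² = 2 × 3.055² = 2 × 9.33 = 18.7.
Round up to the next whole participant.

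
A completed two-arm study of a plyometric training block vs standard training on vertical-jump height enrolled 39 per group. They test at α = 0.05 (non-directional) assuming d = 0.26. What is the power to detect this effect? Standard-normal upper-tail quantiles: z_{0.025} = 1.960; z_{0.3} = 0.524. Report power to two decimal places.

For two equal groups, power = Φ(d·√(n/2) − z_{α/2}).
d·√(n/2) = 0.26 × √(39/2) = 0.26 × 4.416 = 1.148.
z_β = 1.148 − 1.960 = -0.812.
Power = Φ(-0.812) = 0.208.

power ≈ 0.21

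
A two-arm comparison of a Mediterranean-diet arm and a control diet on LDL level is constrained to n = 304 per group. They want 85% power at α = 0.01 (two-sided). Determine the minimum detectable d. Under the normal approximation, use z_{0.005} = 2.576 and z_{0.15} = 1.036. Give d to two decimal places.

For two independent groups of n = 304 each: d_min = (z_{α/2} + z_β)·√(2/n).
z-sum = 2.576 + 1.036 = 3.612.
d_min = 3.612 × √(2/304) = 3.612 × 0.0811 = 0.293.

d_min ≈ 0.29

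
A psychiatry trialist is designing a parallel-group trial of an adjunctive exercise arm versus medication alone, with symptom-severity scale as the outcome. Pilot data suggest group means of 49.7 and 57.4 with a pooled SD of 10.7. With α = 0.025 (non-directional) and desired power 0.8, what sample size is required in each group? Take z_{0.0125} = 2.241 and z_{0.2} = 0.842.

Cohen's d = |M₁ − M₂| / SD_pooled = |49.7 − 57.4| / 10.7 = 7.7 / 10.7 = 0.720.
For two independent groups with equal n: n = 2·((z_{α/2} + z_β) / d)².
z_{α/2} + z_β = 2.241 + 0.842 = 3.083.
n = 2 × (3.083 / 0.720)² = 2 × 4.282² = 2 × 18.34 = 36.7.
Round up to the next whole participant.

n = 37 per group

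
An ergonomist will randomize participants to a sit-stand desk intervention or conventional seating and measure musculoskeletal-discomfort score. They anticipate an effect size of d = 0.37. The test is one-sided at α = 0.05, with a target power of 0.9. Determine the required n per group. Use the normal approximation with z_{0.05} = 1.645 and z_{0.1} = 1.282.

For two independent groups with equal n: n = 2·((z_{α} + z_β) / d)².
z_{α} + z_β = 1.645 + 1.282 = 2.927.
n = 2 × (2.927 / 0.37)² = 2 × 7.911² = 2 × 62.58 = 125.2.
Round up to the next whole participant.

n = 126 per group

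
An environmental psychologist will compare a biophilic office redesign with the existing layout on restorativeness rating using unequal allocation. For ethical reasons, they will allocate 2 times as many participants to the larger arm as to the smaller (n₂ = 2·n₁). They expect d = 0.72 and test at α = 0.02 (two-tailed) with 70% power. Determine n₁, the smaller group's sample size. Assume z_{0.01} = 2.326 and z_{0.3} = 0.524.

n₁ = 24

With allocation ratio k = n₂/n₁ = 2, Var(x̄₁−x̄₂) = σ²(1/n₁ + 1/(k·n₁)) = σ²·(k+1)/(k·n₁).
So n₁ = (1 + 1/k)·((z_{α/2} + z_β)/d)² = 1.500 × (2.850/0.72)².
n₁ = 1.500 × 15.67 = 23.5.
Round up: n₁ = 24, giving n₂ = 2 × 24 = 48.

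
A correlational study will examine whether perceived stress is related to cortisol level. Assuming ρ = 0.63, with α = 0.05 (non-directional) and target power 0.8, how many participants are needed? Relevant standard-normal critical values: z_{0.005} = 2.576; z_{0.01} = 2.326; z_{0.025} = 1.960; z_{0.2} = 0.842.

n = 18

Fisher's z: C = ½·ln((1+r)/(1−r)) = ½·ln(4.4054) = 0.7414.
n = ((z_{α/2} + z_β)/C)² + 3.
(1.960 + 0.842) / 0.7414 = 2.802 / 0.7414 = 3.779.
n = 3.779² + 3 = 14.28 + 3 = 17.3.
Round up.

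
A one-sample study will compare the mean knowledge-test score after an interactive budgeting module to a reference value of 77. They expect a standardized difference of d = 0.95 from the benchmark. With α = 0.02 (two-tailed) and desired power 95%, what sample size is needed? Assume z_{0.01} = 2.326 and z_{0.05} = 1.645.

For a one-sample test: n = ((z_{α/2} + z_β) / d)².
z_{α/2} + z_β = 2.326 + 1.645 = 3.971.
n = (3.971 / 0.95)² = 4.180² = 17.47.
Round up.

n = 18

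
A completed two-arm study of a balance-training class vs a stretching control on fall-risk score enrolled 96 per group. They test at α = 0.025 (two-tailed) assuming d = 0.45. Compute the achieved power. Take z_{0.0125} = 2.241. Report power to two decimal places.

For two equal groups, power = Φ(d·√(n/2) − z_{α/2}).
d·√(n/2) = 0.45 × √(96/2) = 0.45 × 6.928 = 3.118.
z_β = 3.118 − 2.241 = 0.877.
Power = Φ(0.877) = 0.810.

power ≈ 0.81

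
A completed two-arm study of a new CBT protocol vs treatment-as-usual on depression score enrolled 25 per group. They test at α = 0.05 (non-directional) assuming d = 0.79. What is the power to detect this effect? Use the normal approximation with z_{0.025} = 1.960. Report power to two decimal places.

power ≈ 0.80

For two equal groups, power = Φ(d·√(n/2) − z_{α/2}).
d·√(n/2) = 0.79 × √(25/2) = 0.79 × 3.536 = 2.793.
z_β = 2.793 − 1.960 = 0.833.
Power = Φ(0.833) = 0.798.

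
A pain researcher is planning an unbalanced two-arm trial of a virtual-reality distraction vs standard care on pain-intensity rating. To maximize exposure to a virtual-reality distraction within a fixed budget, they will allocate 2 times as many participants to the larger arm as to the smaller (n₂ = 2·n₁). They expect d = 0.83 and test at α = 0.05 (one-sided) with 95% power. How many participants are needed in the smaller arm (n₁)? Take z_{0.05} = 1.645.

n₁ = 24

With allocation ratio k = n₂/n₁ = 2, Var(x̄₁−x̄₂) = σ²(1/n₁ + 1/(k·n₁)) = σ²·(k+1)/(k·n₁).
So n₁ = (1 + 1/k)·((z_{α} + z_β)/d)² = 1.500 × (3.290/0.83)².
n₁ = 1.500 × 15.71 = 23.6.
Round up: n₁ = 24, giving n₂ = 2 × 24 = 48.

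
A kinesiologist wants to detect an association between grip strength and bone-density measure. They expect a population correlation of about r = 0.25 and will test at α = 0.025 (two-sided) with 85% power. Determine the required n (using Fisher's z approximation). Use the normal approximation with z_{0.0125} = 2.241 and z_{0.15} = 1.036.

n = 168

Fisher's z: C = ½·ln((1+r)/(1−r)) = ½·ln(1.6667) = 0.2554.
n = ((z_{α/2} + z_β)/C)² + 3.
(2.241 + 1.036) / 0.2554 = 3.277 / 0.2554 = 12.831.
n = 12.831² + 3 = 164.63 + 3 = 167.6.
Round up.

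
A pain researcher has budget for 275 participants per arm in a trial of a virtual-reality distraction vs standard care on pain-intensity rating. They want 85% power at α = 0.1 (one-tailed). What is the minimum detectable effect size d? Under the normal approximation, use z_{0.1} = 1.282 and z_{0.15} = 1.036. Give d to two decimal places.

d_min ≈ 0.20

For two independent groups of n = 275 each: d_min = (z_{α} + z_β)·√(2/n).
z-sum = 1.282 + 1.036 = 2.318.
d_min = 2.318 × √(2/275) = 2.318 × 0.0853 = 0.198.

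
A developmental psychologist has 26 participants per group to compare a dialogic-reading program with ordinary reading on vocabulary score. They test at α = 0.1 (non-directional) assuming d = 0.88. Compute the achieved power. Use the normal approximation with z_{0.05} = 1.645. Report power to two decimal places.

power ≈ 0.94

For two equal groups, power = Φ(d·√(n/2) − z_{α/2}).
d·√(n/2) = 0.88 × √(26/2) = 0.88 × 3.606 = 3.173.
z_β = 3.173 − 1.645 = 1.528.
Power = Φ(1.528) = 0.937.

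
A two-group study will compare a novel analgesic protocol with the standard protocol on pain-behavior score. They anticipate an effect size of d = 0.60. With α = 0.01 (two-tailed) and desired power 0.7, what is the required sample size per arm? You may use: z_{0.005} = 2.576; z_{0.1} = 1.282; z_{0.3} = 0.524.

n = 54 per group

For two independent groups with equal n: n = 2·((z_{α/2} + z_β) / d)².
z_{α/2} + z_β = 2.576 + 0.524 = 3.100.
n = 2 × (3.100 / 0.60)² = 2 × 5.167² = 2 × 26.69 = 53.4.
Round up to the next whole participant.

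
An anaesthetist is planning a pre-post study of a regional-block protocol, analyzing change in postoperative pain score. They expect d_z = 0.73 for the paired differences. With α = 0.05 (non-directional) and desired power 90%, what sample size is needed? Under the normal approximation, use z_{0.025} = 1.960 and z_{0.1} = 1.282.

For a paired (one-sample on differences) test: n = ((z_{α/2} + z_β) / d)².
z_{α/2} + z_β = 1.960 + 1.282 = 3.242.
n = (3.242 / 0.73)² = 4.441² = 19.72.
Round up.

n = 20 pairs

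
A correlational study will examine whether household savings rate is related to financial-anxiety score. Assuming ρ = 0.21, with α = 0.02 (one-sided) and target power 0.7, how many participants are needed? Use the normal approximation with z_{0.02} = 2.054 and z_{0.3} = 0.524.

n = 150

Fisher's z: C = ½·ln((1+r)/(1−r)) = ½·ln(1.5316) = 0.2132.
n = ((z_{α} + z_β)/C)² + 3.
(2.054 + 0.524) / 0.2132 = 2.578 / 0.2132 = 12.092.
n = 12.092² + 3 = 146.21 + 3 = 149.2.
Round up.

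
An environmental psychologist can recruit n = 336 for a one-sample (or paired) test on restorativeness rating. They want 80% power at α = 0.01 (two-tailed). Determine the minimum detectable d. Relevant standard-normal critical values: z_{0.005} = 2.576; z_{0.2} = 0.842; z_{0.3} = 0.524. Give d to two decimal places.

For a single sample (or paired design) of n = 336: d_min = (z_{α/2} + z_β)/√n.
z-sum = 2.576 + 0.842 = 3.418.
d_min = 3.418 / √336 = 3.418 / 18.330 = 0.186.

d_min ≈ 0.19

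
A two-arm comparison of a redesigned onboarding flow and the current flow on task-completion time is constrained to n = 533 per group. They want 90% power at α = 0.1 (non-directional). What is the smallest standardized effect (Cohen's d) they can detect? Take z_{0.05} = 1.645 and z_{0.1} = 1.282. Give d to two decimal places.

For two independent groups of n = 533 each: d_min = (z_{α/2} + z_β)·√(2/n).
z-sum = 1.645 + 1.282 = 2.927.
d_min = 2.927 × √(2/533) = 2.927 × 0.0613 = 0.179.

d_min ≈ 0.18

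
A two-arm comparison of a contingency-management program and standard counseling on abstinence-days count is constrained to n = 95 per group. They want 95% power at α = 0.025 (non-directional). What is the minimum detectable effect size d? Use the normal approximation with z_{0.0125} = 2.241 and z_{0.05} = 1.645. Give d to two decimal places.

d_min ≈ 0.56

For two independent groups of n = 95 each: d_min = (z_{α/2} + z_β)·√(2/n).
z-sum = 2.241 + 1.645 = 3.886.
d_min = 3.886 × √(2/95) = 3.886 × 0.1451 = 0.564.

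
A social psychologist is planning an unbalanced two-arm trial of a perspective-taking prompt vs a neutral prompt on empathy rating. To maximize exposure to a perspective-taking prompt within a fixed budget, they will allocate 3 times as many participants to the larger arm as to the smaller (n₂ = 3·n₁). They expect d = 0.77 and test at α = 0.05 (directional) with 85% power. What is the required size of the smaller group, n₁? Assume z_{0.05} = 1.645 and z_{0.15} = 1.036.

With allocation ratio k = n₂/n₁ = 3, Var(x̄₁−x̄₂) = σ²(1/n₁ + 1/(k·n₁)) = σ²·(k+1)/(k·n₁).
So n₁ = (1 + 1/k)·((z_{α} + z_β)/d)² = 1.333 × (2.681/0.77)².
n₁ = 1.333 × 12.12 = 16.2.
Round up: n₁ = 17, giving n₂ = 3 × 17 = 51.

n₁ = 17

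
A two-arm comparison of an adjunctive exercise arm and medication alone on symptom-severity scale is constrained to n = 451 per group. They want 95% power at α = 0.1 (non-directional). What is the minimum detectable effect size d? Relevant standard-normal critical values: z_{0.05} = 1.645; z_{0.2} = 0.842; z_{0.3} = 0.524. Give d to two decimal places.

For two independent groups of n = 451 each: d_min = (z_{α/2} + z_β)·√(2/n).
z-sum = 1.645 + 1.645 = 3.290.
d_min = 3.290 × √(2/451) = 3.290 × 0.0666 = 0.219.

d_min ≈ 0.22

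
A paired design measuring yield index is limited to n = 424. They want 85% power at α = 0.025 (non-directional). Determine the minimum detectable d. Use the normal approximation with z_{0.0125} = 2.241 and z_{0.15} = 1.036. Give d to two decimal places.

d_min ≈ 0.16

For a single sample (or paired design) of n = 424: d_min = (z_{α/2} + z_β)/√n.
z-sum = 2.241 + 1.036 = 3.277.
d_min = 3.277 / √424 = 3.277 / 20.591 = 0.159.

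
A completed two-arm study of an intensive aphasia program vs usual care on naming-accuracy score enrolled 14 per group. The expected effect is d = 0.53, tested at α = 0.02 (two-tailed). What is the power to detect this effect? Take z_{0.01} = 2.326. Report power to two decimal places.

For two equal groups, power = Φ(d·√(n/2) − z_{α/2}).
d·√(n/2) = 0.53 × √(14/2) = 0.53 × 2.646 = 1.402.
z_β = 1.402 − 2.326 = -0.924.
Power = Φ(-0.924) = 0.178.

power ≈ 0.18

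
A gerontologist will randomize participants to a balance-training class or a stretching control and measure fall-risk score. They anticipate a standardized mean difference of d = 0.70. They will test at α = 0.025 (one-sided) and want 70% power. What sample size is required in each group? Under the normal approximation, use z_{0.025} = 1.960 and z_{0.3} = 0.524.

n = 26 per group

For two independent groups with equal n: n = 2·((z_{α} + z_β) / d)².
z_{α} + z_β = 1.960 + 0.524 = 2.484.
n = 2 × (2.484 / 0.70)² = 2 × 3.549² = 2 × 12.59 = 25.2.
Round up to the next whole participant.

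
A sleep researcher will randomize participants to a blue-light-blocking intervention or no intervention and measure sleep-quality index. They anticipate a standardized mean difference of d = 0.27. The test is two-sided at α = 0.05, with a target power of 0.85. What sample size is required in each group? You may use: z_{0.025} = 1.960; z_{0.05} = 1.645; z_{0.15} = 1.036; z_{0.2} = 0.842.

n = 247 per group

For two independent groups with equal n: n = 2·((z_{α/2} + z_β) / d)².
z_{α/2} + z_β = 1.960 + 1.036 = 2.996.
n = 2 × (2.996 / 0.27)² = 2 × 11.096² = 2 × 123.13 = 246.3.
Round up to the next whole participant.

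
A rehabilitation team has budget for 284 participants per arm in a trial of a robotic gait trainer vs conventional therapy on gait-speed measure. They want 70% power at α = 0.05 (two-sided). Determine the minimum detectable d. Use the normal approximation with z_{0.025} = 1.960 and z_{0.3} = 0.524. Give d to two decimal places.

d_min ≈ 0.21

For two independent groups of n = 284 each: d_min = (z_{α/2} + z_β)·√(2/n).
z-sum = 1.960 + 0.524 = 2.484.
d_min = 2.484 × √(2/284) = 2.484 × 0.0839 = 0.208.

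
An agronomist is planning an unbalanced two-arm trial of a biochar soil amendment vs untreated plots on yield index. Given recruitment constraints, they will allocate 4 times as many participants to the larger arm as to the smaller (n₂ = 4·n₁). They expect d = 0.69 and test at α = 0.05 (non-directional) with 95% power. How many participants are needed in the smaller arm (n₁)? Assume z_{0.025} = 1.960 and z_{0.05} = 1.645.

With allocation ratio k = n₂/n₁ = 4, Var(x̄₁−x̄₂) = σ²(1/n₁ + 1/(k·n₁)) = σ²·(k+1)/(k·n₁).
So n₁ = (1 + 1/k)·((z_{α/2} + z_β)/d)² = 1.250 × (3.605/0.69)².
n₁ = 1.250 × 27.30 = 34.1.
Round up: n₁ = 35, giving n₂ = 4 × 35 = 140.

n₁ = 35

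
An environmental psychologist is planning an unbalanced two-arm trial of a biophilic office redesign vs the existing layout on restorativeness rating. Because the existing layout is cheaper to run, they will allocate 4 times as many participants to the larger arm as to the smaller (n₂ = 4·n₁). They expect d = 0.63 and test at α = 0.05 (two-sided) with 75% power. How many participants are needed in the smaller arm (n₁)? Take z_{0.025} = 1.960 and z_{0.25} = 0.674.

With allocation ratio k = n₂/n₁ = 4, Var(x̄₁−x̄₂) = σ²(1/n₁ + 1/(k·n₁)) = σ²·(k+1)/(k·n₁).
So n₁ = (1 + 1/k)·((z_{α/2} + z_β)/d)² = 1.250 × (2.634/0.63)².
n₁ = 1.250 × 17.48 = 21.9.
Round up: n₁ = 22, giving n₂ = 4 × 22 = 88.

n₁ = 22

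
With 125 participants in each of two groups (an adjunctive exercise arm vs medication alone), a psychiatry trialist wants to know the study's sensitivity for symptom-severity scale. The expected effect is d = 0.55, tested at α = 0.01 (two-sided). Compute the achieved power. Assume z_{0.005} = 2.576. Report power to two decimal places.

power ≈ 0.96

For two equal groups, power = Φ(d·√(n/2) − z_{α/2}).
d·√(n/2) = 0.55 × √(125/2) = 0.55 × 7.906 = 4.348.
z_β = 4.348 − 2.576 = 1.772.
Power = Φ(1.772) = 0.962.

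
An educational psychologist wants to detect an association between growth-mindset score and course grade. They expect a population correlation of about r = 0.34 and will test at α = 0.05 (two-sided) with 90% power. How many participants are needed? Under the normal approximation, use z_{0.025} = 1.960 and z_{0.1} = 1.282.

Fisher's z: C = ½·ln((1+r)/(1−r)) = ½·ln(2.0303) = 0.3541.
n = ((z_{α/2} + z_β)/C)² + 3.
(1.960 + 1.282) / 0.3541 = 3.242 / 0.3541 = 9.156.
n = 9.156² + 3 = 83.83 + 3 = 86.8.
Round up.

n = 87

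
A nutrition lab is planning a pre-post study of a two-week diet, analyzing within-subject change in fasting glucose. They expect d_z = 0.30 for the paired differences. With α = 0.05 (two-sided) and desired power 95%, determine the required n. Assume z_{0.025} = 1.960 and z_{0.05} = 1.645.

n = 145 pairs

For a paired (one-sample on differences) test: n = ((z_{α/2} + z_β) / d)².
z_{α/2} + z_β = 1.960 + 1.645 = 3.605.
n = (3.605 / 0.30)² = 12.017² = 144.40.
Round up.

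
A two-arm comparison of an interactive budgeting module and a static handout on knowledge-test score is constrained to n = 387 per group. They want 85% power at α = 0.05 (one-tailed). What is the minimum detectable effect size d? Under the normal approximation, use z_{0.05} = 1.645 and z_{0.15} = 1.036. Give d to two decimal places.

d_min ≈ 0.19

For two independent groups of n = 387 each: d_min = (z_{α} + z_β)·√(2/n).
z-sum = 1.645 + 1.036 = 2.681.
d_min = 2.681 × √(2/387) = 2.681 × 0.0719 = 0.193.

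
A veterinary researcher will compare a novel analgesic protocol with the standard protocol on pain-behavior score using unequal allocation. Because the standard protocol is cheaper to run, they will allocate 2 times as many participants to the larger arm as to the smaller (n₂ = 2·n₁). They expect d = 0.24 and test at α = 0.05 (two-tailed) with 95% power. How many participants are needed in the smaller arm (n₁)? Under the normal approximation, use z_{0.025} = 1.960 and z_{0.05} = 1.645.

With allocation ratio k = n₂/n₁ = 2, Var(x̄₁−x̄₂) = σ²(1/n₁ + 1/(k·n₁)) = σ²·(k+1)/(k·n₁).
So n₁ = (1 + 1/k)·((z_{α/2} + z_β)/d)² = 1.500 × (3.605/0.24)².
n₁ = 1.500 × 225.63 = 338.4.
Round up: n₁ = 339, giving n₂ = 2 × 339 = 678.

n₁ = 339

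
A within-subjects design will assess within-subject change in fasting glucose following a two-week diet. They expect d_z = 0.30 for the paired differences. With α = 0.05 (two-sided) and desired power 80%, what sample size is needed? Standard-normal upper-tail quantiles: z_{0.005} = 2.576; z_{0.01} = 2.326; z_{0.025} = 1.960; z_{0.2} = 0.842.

n = 88 pairs

For a paired (one-sample on differences) test: n = ((z_{α/2} + z_β) / d)².
z_{α/2} + z_β = 1.960 + 0.842 = 2.802.
n = (2.802 / 0.30)² = 9.340² = 87.24.
Round up.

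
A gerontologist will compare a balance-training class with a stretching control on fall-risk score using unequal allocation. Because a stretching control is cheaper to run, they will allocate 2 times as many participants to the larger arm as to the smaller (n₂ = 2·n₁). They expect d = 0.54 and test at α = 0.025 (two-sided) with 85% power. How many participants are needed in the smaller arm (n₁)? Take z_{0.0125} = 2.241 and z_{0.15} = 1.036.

With allocation ratio k = n₂/n₁ = 2, Var(x̄₁−x̄₂) = σ²(1/n₁ + 1/(k·n₁)) = σ²·(k+1)/(k·n₁).
So n₁ = (1 + 1/k)·((z_{α/2} + z_β)/d)² = 1.500 × (3.277/0.54)².
n₁ = 1.500 × 36.83 = 55.2.
Round up: n₁ = 56, giving n₂ = 2 × 56 = 112.

n₁ = 56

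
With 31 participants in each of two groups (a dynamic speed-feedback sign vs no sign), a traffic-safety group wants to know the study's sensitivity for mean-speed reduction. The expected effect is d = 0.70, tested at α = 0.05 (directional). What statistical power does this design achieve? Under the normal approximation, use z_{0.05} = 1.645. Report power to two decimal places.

For two equal groups, power = Φ(d·√(n/2) − z_{α}).
d·√(n/2) = 0.70 × √(31/2) = 0.70 × 3.937 = 2.756.
z_β = 2.756 − 1.645 = 1.111.
Power = Φ(1.111) = 0.867.

power ≈ 0.87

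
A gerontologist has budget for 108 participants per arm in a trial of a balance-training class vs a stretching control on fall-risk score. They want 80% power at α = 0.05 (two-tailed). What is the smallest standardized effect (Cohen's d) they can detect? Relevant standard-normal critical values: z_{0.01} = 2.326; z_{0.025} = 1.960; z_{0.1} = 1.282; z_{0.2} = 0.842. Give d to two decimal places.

For two independent groups of n = 108 each: d_min = (z_{α/2} + z_β)·√(2/n).
z-sum = 1.960 + 0.842 = 2.802.
d_min = 2.802 × √(2/108) = 2.802 × 0.1361 = 0.381.

d_min ≈ 0.38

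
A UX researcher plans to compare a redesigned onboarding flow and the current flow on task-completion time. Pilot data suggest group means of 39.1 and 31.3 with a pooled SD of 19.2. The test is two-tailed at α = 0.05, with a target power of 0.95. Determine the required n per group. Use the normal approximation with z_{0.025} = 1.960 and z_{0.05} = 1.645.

n = 158 per group

Cohen's d = |M₁ − M₂| / SD_pooled = |39.1 − 31.3| / 19.2 = 7.8 / 19.2 = 0.406.
For two independent groups with equal n: n = 2·((z_{α/2} + z_β) / d)².
z_{α/2} + z_β = 1.960 + 1.645 = 3.605.
n = 2 × (3.605 / 0.406)² = 2 × 8.879² = 2 × 78.84 = 157.7.
Round up to the next whole participant.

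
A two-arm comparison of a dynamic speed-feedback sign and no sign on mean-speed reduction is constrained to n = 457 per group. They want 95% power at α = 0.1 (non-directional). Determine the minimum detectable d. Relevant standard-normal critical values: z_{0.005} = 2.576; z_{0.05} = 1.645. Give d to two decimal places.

d_min ≈ 0.22

For two independent groups of n = 457 each: d_min = (z_{α/2} + z_β)·√(2/n).
z-sum = 1.645 + 1.645 = 3.290.
d_min = 3.290 × √(2/457) = 3.290 × 0.0662 = 0.218.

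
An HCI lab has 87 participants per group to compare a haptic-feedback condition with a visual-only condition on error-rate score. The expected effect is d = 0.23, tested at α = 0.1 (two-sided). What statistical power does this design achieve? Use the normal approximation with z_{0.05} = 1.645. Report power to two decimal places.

For two equal groups, power = Φ(d·√(n/2) − z_{α/2}).
d·√(n/2) = 0.23 × √(87/2) = 0.23 × 6.595 = 1.517.
z_β = 1.517 − 1.645 = -0.128.
Power = Φ(-0.128) = 0.449.

power ≈ 0.45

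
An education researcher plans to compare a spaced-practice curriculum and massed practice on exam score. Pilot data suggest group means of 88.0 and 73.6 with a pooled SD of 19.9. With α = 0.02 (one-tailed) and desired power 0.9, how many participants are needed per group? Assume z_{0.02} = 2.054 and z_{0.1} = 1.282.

n = 43 per group

Cohen's d = |M₁ − M₂| / SD_pooled = |88.0 − 73.6| / 19.9 = 14.4 / 19.9 = 0.724.
For two independent groups with equal n: n = 2·((z_{α} + z_β) / d)².
z_{α} + z_β = 2.054 + 1.282 = 3.336.
n = 2 × (3.336 / 0.724)² = 2 × 4.608² = 2 × 21.23 = 42.5.
Round up to the next whole participant.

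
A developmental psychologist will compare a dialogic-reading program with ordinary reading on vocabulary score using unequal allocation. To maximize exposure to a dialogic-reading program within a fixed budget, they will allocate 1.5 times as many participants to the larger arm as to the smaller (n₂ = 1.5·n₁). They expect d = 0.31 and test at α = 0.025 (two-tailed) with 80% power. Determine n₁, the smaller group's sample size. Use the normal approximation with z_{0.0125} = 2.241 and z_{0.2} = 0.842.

n₁ = 165

With allocation ratio k = n₂/n₁ = 1.5, Var(x̄₁−x̄₂) = σ²(1/n₁ + 1/(k·n₁)) = σ²·(k+1)/(k·n₁).
So n₁ = (1 + 1/k)·((z_{α/2} + z_β)/d)² = 1.667 × (3.083/0.31)².
n₁ = 1.667 × 98.91 = 164.8.
Round up: n₁ = 165, giving n₂ = ⌈1.5 × 165⌉ = ⌈247.5⌉ = 248.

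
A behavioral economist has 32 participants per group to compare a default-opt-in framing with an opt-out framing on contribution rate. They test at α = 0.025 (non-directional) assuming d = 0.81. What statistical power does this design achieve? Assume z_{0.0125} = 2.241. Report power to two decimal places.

For two equal groups, power = Φ(d·√(n/2) − z_{α/2}).
d·√(n/2) = 0.81 × √(32/2) = 0.81 × 4.000 = 3.240.
z_β = 3.240 − 2.241 = 0.999.
Power = Φ(0.999) = 0.841.

power ≈ 0.84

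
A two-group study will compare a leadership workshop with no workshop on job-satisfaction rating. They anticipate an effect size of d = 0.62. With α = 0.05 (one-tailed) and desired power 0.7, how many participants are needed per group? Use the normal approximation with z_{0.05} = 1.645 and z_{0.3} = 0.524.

For two independent groups with equal n: n = 2·((z_{α} + z_β) / d)².
z_{α} + z_β = 1.645 + 0.524 = 2.169.
n = 2 × (2.169 / 0.62)² = 2 × 3.498² = 2 × 12.24 = 24.5.
Round up to the next whole participant.

n = 25 per group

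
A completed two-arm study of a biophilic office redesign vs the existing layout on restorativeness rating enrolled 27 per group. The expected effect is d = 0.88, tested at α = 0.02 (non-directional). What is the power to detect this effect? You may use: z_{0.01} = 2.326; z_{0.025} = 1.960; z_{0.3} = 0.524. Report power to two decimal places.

power ≈ 0.82

For two equal groups, power = Φ(d·√(n/2) − z_{α/2}).
d·√(n/2) = 0.88 × √(27/2) = 0.88 × 3.674 = 3.233.
z_β = 3.233 − 2.326 = 0.907.
Power = Φ(0.907) = 0.818.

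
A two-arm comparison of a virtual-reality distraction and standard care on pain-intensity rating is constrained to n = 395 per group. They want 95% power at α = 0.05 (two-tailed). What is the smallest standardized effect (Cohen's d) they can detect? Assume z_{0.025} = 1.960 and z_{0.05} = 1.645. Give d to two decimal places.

d_min ≈ 0.26

For two independent groups of n = 395 each: d_min = (z_{α/2} + z_β)·√(2/n).
z-sum = 1.960 + 1.645 = 3.605.
d_min = 3.605 × √(2/395) = 3.605 × 0.0712 = 0.257.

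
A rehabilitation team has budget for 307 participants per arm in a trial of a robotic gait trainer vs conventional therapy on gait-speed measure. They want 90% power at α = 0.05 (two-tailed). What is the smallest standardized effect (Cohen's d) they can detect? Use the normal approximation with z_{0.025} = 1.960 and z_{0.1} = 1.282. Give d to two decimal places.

d_min ≈ 0.26

For two independent groups of n = 307 each: d_min = (z_{α/2} + z_β)·√(2/n).
z-sum = 1.960 + 1.282 = 3.242.
d_min = 3.242 × √(2/307) = 3.242 × 0.0807 = 0.262.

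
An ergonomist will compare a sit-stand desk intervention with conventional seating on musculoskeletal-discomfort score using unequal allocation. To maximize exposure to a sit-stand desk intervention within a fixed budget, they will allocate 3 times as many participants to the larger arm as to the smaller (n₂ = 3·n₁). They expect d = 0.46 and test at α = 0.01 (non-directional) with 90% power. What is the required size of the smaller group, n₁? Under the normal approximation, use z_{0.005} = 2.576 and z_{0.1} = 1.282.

n₁ = 94

With allocation ratio k = n₂/n₁ = 3, Var(x̄₁−x̄₂) = σ²(1/n₁ + 1/(k·n₁)) = σ²·(k+1)/(k·n₁).
So n₁ = (1 + 1/k)·((z_{α/2} + z_β)/d)² = 1.333 × (3.858/0.46)².
n₁ = 1.333 × 70.34 = 93.8.
Round up: n₁ = 94, giving n₂ = 3 × 94 = 282.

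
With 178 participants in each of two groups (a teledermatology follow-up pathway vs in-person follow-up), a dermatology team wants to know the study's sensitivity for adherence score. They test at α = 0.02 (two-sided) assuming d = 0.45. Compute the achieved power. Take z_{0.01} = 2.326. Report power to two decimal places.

For two equal groups, power = Φ(d·√(n/2) − z_{α/2}).
d·√(n/2) = 0.45 × √(178/2) = 0.45 × 9.434 = 4.245.
z_β = 4.245 − 2.326 = 1.919.
Power = Φ(1.919) = 0.973.

power ≈ 0.97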